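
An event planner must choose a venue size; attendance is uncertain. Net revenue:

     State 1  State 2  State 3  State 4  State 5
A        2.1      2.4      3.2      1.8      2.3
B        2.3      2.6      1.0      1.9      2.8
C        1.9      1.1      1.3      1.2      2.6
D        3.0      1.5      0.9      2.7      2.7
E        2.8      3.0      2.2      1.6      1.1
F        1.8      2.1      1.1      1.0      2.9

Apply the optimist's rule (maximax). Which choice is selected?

Row maxima: A=3.2, B=2.8, C=2.6, D=3.0, E=3.0, F=2.9
Best best-case = 3.2 → A.

A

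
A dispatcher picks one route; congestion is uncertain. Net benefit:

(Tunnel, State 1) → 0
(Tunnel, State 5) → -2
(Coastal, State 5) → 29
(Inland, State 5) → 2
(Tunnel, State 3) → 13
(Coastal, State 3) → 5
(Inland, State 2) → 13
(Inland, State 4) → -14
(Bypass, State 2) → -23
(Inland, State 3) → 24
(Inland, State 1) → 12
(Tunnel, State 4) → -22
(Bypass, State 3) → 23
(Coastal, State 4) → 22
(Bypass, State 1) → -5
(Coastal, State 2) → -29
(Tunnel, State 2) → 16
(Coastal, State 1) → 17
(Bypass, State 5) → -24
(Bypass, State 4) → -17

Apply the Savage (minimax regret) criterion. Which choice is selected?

Column bests: State 1=17, State 2=16, State 3=24, State 4=22, State 5=29.
Bypass regrets: 22, 39, 1, 39, 53 → max 53
Inland regrets: 5, 3, 0, 36, 27 → max 36
Tunnel regrets: 17, 0, 11, 44, 31 → max 44
Coastal regrets: 0, 45, 19, 0, 0 → max 45
Smallest max regret = 36 → Inland.

Inland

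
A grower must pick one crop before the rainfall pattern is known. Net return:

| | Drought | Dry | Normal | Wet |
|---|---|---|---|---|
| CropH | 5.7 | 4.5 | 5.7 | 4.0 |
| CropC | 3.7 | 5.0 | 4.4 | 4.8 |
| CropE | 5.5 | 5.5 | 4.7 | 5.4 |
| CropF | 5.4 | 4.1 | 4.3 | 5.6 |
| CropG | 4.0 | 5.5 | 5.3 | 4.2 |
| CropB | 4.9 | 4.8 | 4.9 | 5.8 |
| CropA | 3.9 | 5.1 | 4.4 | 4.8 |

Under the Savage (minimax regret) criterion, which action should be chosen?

CropB

Column bests: Drought=5.7, Dry=5.5, Normal=5.7, Wet=5.8.
CropH regrets: 0.0, 1.0, 0.0, 1.8 → max 1.8
CropC regrets: 2.0, 0.5, 1.3, 1.0 → max 2.0
CropE regrets: 0.2, 0.0, 1.0, 0.4 → max 1.0
CropF regrets: 0.3, 1.4, 1.4, 0.2 → max 1.4
CropG regrets: 1.7, 0.0, 0.4, 1.6 → max 1.7
CropB regrets: 0.8, 0.7, 0.8, 0.0 → max 0.8
CropA regrets: 1.8, 0.4, 1.3, 1.0 → max 1.8
Smallest max regret = 0.8 → CropB.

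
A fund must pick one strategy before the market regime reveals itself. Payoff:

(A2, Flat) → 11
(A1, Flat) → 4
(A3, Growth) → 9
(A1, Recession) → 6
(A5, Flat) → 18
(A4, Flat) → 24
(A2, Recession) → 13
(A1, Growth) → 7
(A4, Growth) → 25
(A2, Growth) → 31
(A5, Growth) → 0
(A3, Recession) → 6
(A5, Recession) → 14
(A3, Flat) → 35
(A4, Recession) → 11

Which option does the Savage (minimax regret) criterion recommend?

Column bests: Recession=14, Flat=35, Growth=31.
A1 regrets: 8, 31, 24 → max 31
A2 regrets: 1, 24, 0 → max 24
A3 regrets: 8, 0, 22 → max 22
A4 regrets: 3, 11, 6 → max 11
A5 regrets: 0, 17, 31 → max 31
Smallest max regret = 11 → A4.

A4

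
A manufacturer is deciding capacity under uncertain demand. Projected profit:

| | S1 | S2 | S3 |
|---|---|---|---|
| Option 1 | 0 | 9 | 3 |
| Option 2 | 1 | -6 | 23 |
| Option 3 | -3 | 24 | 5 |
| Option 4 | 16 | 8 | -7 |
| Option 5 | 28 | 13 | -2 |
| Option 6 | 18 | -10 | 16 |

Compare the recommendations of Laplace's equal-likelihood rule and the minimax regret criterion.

laplace → Option 5; minimax regret → Option 5 (agree)

Row averages: Option 1=4, Option 2=6, Option 3=26/3, Option 4=17/3, Option 5=13, Option 6=8
Highest average = 13 → Option 5.
Column bests: S1=28, S2=24, S3=23.
Option 1 regrets: 28, 15, 20 → max 28
Option 2 regrets: 27, 30, 0 → max 30
Option 3 regrets: 31, 0, 18 → max 31
Option 4 regrets: 12, 16, 30 → max 30
Option 5 regrets: 0, 11, 25 → max 25
Option 6 regrets: 10, 34, 7 → max 34
Smallest max regret = 25 → Option 5.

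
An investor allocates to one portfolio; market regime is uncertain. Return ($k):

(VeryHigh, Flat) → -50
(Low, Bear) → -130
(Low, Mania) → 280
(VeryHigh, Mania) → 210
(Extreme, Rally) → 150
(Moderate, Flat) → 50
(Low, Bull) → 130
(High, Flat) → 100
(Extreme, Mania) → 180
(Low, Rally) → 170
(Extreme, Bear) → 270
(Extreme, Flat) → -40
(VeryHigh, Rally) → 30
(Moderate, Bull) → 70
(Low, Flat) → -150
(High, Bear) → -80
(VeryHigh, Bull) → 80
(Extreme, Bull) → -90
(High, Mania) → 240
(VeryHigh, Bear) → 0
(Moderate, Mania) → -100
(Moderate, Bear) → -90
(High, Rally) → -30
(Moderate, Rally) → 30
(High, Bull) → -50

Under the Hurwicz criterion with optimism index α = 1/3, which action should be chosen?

Low: 1/3·280 + 2/3·(-150) = -20/3
Moderate: 1/3·70 + 2/3·(-100) = -130/3
High: 1/3·240 + 2/3·(-80) = 80/3
VeryHigh: 1/3·210 + 2/3·(-50) = 110/3
Extreme: 1/3·270 + 2/3·(-90) = 30
Highest Hurwicz score = 110/3 → VeryHigh.

VeryHigh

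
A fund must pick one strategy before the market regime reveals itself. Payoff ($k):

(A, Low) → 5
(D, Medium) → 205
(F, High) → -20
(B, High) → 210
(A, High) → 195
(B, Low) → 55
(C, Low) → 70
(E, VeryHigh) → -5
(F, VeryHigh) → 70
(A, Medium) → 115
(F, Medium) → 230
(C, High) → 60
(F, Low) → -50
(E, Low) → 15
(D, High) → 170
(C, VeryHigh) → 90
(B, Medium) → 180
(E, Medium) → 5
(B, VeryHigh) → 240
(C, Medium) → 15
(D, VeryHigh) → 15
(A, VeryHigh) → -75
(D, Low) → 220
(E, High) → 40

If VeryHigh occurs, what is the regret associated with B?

0

Best payoff under VeryHigh is 240.
Regret = 240 − 240 = 0.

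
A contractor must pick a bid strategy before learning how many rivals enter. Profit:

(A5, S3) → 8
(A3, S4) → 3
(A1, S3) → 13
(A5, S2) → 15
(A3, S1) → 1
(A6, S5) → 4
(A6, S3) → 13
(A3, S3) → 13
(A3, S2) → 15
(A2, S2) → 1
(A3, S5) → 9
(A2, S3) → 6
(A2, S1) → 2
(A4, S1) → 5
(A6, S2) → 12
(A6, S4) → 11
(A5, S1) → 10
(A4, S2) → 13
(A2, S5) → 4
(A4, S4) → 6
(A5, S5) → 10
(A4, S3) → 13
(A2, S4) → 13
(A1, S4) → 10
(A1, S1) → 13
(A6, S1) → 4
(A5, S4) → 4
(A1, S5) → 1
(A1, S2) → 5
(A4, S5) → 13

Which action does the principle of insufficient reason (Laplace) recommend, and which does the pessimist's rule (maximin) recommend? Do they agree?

laplace → A4; maximin → A4 (agree)

Row averages: A1=8.4, A2=5.2, A3=8.2, A4=10, A5=9.4, A6=8.8
Highest average = 10 → A4.
Row minima: A1=1, A2=1, A3=1, A4=5, A5=4, A6=4
Best worst-case = 5 → A4.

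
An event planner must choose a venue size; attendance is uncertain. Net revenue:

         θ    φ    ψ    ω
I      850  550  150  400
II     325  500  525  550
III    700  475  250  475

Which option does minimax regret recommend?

Column bests: θ=850, φ=550, ψ=525, ω=550.
I regrets: 0, 0, 375, 150 → max 375
II regrets: 525, 50, 0, 0 → max 525
III regrets: 150, 75, 275, 75 → max 275
Smallest max regret = 275 → III.

III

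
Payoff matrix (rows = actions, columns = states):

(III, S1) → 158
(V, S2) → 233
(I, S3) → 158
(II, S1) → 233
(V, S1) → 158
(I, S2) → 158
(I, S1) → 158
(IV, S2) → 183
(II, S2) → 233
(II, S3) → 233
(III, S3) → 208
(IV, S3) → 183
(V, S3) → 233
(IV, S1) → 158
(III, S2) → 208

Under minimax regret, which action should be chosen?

Column bests: S1=233, S2=233, S3=233.
I regrets: 75, 75, 75 → max 75
II regrets: 0, 0, 0 → max 0
III regrets: 75, 25, 25 → max 75
IV regrets: 75, 50, 50 → max 75
V regrets: 75, 0, 0 → max 75
Smallest max regret = 0 → II.

II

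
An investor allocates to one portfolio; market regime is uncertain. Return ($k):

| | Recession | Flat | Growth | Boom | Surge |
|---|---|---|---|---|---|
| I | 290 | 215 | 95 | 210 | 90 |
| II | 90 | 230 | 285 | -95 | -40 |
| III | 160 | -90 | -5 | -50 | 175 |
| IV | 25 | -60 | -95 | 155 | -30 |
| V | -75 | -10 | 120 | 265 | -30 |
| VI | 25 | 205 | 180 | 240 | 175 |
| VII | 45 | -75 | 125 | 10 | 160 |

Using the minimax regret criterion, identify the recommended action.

I

Column bests: Recession=290, Flat=230, Growth=285, Boom=265, Surge=175.
I regrets: 0, 15, 190, 55, 85 → max 190
II regrets: 200, 0, 0, 360, 215 → max 360
III regrets: 130, 320, 290, 315, 0 → max 320
IV regrets: 265, 290, 380, 110, 205 → max 380
V regrets: 365, 240, 165, 0, 205 → max 365
VI regrets: 265, 25, 105, 25, 0 → max 265
VII regrets: 245, 305, 160, 255, 15 → max 305
Smallest max regret = 190 → I.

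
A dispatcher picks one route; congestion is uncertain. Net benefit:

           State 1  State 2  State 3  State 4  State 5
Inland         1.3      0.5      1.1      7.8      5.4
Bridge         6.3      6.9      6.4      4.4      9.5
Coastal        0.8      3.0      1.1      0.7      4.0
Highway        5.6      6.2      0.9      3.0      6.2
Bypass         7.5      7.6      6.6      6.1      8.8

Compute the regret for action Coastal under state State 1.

Best payoff under State 1 is 7.5.
Regret = 7.5 − 0.8 = 6.7.

6.7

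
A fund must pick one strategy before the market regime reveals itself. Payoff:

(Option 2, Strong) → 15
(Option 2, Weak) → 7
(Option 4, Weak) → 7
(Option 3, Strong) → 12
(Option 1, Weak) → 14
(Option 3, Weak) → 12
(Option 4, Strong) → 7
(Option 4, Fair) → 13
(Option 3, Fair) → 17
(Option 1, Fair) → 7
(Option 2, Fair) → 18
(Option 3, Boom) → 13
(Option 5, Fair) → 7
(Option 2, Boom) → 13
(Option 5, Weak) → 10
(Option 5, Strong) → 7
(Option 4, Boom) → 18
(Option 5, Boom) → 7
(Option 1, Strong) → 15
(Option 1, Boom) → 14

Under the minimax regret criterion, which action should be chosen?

Column bests: Weak=14, Fair=18, Strong=15, Boom=18.
Option 1 regrets: 0, 11, 0, 4 → max 11
Option 2 regrets: 7, 0, 0, 5 → max 7
Option 3 regrets: 2, 1, 3, 5 → max 5
Option 4 regrets: 7, 5, 8, 0 → max 8
Option 5 regrets: 4, 11, 8, 11 → max 11
Smallest max regret = 5 → Option 3.

Option 3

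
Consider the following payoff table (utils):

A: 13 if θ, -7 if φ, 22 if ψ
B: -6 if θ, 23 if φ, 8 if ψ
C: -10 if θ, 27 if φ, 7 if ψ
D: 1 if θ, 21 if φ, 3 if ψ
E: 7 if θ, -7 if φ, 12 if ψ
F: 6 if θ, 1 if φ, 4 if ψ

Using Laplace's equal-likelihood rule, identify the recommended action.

A

Row averages: A=28/3, B=25/3, C=8, D=25/3, E=4, F=11/3
Highest average = 28/3 → A.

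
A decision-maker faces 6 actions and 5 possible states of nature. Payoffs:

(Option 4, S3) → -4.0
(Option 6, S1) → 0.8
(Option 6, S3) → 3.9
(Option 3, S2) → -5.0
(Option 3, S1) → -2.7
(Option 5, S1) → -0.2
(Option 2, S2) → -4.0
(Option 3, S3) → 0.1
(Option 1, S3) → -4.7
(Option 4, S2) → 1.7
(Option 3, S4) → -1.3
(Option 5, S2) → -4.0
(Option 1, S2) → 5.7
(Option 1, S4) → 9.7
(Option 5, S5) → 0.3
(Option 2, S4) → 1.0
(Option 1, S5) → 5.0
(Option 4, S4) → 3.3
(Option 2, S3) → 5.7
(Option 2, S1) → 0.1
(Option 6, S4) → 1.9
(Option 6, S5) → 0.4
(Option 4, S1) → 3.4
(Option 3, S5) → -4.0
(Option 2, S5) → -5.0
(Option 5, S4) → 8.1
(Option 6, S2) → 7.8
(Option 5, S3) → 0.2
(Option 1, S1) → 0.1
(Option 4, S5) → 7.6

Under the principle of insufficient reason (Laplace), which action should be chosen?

Row averages: Option 1=3.16, Option 2=-0.44, Option 3=-2.58, Option 4=2.4, Option 5=0.88, Option 6=2.96
Highest average = 3.16 → Option 1.

Option 1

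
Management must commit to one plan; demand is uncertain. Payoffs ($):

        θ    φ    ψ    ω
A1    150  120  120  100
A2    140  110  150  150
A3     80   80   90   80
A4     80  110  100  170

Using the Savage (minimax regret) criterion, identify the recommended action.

Column bests: θ=150, φ=120, ψ=150, ω=170.
A1 regrets: 0, 0, 30, 70 → max 70
A2 regrets: 10, 10, 0, 20 → max 20
A3 regrets: 70, 40, 60, 90 → max 90
A4 regrets: 70, 10, 50, 0 → max 70
Smallest max regret = 20 → A2.

A2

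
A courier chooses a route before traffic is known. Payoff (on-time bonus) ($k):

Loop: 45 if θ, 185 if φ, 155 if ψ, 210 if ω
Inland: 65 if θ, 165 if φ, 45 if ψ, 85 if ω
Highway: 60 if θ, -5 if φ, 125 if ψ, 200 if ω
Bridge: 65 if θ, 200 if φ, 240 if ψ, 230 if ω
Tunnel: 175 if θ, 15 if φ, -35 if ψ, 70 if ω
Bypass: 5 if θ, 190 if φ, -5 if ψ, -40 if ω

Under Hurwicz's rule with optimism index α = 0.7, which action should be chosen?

Loop: 0.7·210 + 0.3·45 = 160.5
Inland: 0.7·165 + 0.3·45 = 129
Highway: 0.7·200 + 0.3·(-5) = 138.5
Bridge: 0.7·240 + 0.3·65 = 187.5
Tunnel: 0.7·175 + 0.3·(-35) = 112
Bypass: 0.7·190 + 0.3·(-40) = 121
Highest Hurwicz score = 187.5 → Bridge.

Bridge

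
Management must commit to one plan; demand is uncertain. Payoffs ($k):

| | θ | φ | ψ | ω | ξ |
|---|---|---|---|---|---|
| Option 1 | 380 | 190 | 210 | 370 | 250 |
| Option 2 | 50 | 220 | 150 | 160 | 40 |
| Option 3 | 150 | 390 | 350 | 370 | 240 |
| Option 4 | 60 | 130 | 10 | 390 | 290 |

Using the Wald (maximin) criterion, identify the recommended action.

Row minima: Option 1=190, Option 2=40, Option 3=150, Option 4=10
Best worst-case = 190 → Option 1.

Option 1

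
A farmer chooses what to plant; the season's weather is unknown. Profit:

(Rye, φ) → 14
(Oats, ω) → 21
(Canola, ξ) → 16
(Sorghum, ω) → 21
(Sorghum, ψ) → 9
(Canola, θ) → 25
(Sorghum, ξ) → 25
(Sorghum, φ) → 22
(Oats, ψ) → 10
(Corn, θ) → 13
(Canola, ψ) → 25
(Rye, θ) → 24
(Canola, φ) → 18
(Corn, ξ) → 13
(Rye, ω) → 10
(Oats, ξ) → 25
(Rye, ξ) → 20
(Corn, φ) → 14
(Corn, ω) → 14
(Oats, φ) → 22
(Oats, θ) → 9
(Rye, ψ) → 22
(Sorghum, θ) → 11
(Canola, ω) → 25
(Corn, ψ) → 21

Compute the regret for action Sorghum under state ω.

Best payoff under ω is 25.
Regret = 25 − 21 = 4.

4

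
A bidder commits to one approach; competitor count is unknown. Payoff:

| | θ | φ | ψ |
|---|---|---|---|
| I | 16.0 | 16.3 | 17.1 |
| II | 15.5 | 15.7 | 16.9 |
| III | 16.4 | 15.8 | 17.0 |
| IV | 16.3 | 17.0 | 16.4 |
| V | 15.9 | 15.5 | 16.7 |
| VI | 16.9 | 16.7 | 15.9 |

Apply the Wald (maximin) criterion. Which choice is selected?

Row minima: I=16.0, II=15.5, III=15.8, IV=16.3, V=15.5, VI=15.9
Best worst-case = 16.3 → IV.

IV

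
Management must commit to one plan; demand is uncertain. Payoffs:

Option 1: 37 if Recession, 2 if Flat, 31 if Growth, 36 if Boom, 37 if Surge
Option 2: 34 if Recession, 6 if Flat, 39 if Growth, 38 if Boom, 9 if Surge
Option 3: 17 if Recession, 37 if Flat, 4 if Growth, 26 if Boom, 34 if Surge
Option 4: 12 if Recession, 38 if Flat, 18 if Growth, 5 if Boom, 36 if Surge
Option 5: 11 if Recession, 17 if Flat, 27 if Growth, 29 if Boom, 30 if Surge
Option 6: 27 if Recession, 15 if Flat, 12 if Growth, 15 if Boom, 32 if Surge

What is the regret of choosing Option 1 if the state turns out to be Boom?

2

Best payoff under Boom is 38.
Regret = 38 − 36 = 2.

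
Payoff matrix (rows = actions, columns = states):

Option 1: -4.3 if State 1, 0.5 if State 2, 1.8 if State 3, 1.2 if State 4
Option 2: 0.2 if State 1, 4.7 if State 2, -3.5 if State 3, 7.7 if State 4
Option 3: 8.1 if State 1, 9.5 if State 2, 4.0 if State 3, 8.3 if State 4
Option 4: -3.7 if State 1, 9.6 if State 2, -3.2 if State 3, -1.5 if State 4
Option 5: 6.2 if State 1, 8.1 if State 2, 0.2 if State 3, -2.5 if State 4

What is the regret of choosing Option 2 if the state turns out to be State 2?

4.9

Best payoff under State 2 is 9.6.
Regret = 9.6 − 4.7 = 4.9.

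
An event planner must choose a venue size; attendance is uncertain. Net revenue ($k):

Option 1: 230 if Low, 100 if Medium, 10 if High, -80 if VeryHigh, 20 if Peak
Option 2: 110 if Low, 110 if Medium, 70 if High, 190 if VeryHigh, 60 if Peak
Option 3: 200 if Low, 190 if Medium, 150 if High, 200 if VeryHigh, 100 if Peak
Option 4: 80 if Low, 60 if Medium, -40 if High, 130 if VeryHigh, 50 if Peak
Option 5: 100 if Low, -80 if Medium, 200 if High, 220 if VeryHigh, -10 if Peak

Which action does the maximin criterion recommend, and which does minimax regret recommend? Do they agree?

maximin → Option 3; minimax regret → Option 3 (agree)

Row minima: Option 1=-80, Option 2=60, Option 3=100, Option 4=-40, Option 5=-80
Best worst-case = 100 → Option 3.
Column bests: Low=230, Medium=190, High=200, VeryHigh=220, Peak=100.
Option 1 regrets: 0, 90, 190, 300, 80 → max 300
Option 2 regrets: 120, 80, 130, 30, 40 → max 130
Option 3 regrets: 30, 0, 50, 20, 0 → max 50
Option 4 regrets: 150, 130, 240, 90, 50 → max 240
Option 5 regrets: 130, 270, 0, 0, 110 → max 270
Smallest max regret = 50 → Option 3.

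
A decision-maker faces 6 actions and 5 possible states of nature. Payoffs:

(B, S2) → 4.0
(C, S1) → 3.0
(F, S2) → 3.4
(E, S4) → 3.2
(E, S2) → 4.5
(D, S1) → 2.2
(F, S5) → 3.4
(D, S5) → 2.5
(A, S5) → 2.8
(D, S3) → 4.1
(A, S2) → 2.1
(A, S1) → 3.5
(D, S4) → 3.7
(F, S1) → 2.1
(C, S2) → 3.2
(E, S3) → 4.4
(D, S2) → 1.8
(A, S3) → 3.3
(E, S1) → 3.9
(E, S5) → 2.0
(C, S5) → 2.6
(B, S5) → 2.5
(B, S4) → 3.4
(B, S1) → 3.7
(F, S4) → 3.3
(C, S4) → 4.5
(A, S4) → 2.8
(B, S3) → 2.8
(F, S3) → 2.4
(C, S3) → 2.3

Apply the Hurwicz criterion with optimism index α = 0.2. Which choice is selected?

B

A: 0.2·3.5 + 0.8·2.1 = 2.38
B: 0.2·4.0 + 0.8·2.5 = 2.8
C: 0.2·4.5 + 0.8·2.3 = 2.74
D: 0.2·4.1 + 0.8·1.8 = 2.26
E: 0.2·4.5 + 0.8·2.0 = 2.5
F: 0.2·3.4 + 0.8·2.1 = 2.36
Highest Hurwicz score = 2.8 → B.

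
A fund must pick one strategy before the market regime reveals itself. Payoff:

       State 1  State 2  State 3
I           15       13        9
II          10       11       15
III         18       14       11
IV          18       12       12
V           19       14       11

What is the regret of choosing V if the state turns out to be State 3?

Best payoff under State 3 is 15.
Regret = 15 − 11 = 4.

4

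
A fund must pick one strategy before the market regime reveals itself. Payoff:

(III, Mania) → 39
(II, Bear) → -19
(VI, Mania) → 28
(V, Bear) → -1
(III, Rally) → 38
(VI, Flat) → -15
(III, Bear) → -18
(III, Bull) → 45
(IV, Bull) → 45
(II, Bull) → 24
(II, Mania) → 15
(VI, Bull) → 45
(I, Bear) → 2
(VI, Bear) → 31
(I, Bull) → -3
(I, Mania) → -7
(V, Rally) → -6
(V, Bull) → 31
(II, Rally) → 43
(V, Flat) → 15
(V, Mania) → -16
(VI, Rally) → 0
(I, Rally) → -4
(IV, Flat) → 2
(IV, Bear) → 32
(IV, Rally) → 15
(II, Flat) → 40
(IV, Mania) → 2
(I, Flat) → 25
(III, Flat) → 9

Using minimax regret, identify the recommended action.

IV

Column bests: Bear=32, Flat=40, Bull=45, Rally=43, Mania=39.
I regrets: 30, 15, 48, 47, 46 → max 48
II regrets: 51, 0, 21, 0, 24 → max 51
III regrets: 50, 31, 0, 5, 0 → max 50
IV regrets: 0, 38, 0, 28, 37 → max 38
V regrets: 33, 25, 14, 49, 55 → max 55
VI regrets: 1, 55, 0, 43, 11 → max 55
Smallest max regret = 38 → IV.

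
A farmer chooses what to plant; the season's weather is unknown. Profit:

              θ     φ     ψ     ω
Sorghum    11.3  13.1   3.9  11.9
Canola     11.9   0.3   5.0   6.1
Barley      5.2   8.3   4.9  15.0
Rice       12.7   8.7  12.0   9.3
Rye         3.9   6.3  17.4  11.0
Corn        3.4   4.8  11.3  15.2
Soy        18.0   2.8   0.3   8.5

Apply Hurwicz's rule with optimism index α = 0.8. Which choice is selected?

Rye

Sorghum: 0.8·13.1 + 0.2·3.9 = 11.26
Canola: 0.8·11.9 + 0.2·0.3 = 9.58
Barley: 0.8·15.0 + 0.2·4.9 = 12.98
Rice: 0.8·12.7 + 0.2·8.7 = 11.9
Rye: 0.8·17.4 + 0.2·3.9 = 14.7
Corn: 0.8·15.2 + 0.2·3.4 = 12.84
Soy: 0.8·18.0 + 0.2·0.3 = 14.46
Highest Hurwicz score = 14.7 → Rye.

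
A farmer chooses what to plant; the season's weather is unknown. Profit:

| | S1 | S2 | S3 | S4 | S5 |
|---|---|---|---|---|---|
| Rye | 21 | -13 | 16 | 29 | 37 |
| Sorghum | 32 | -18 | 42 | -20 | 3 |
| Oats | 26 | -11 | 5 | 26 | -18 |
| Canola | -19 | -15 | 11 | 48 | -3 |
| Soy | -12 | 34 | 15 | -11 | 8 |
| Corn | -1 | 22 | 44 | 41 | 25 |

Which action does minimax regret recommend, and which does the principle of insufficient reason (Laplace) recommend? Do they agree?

Column bests: S1=32, S2=34, S3=44, S4=48, S5=37.
Rye regrets: 11, 47, 28, 19, 0 → max 47
Sorghum regrets: 0, 52, 2, 68, 34 → max 68
Oats regrets: 6, 45, 39, 22, 55 → max 55
Canola regrets: 51, 49, 33, 0, 40 → max 51
Soy regrets: 44, 0, 29, 59, 29 → max 59
Corn regrets: 33, 12, 0, 7, 12 → max 33
Smallest max regret = 33 → Corn.
Row averages: Rye=18, Sorghum=7.8, Oats=5.6, Canola=4.4, Soy=6.8, Corn=26.2
Highest average = 26.2 → Corn.

minimax regret → Corn; laplace → Corn (agree)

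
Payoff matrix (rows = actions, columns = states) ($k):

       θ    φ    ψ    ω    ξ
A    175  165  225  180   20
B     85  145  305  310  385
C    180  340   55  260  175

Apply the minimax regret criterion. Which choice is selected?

Column bests: θ=180, φ=340, ψ=305, ω=310, ξ=385.
A regrets: 5, 175, 80, 130, 365 → max 365
B regrets: 95, 195, 0, 0, 0 → max 195
C regrets: 0, 0, 250, 50, 210 → max 250
Smallest max regret = 195 → B.

B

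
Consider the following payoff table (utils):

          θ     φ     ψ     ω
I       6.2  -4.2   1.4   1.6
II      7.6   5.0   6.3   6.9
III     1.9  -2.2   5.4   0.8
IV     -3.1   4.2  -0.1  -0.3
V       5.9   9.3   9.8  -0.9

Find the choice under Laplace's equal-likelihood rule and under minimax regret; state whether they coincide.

laplace → II; minimax regret → II (agree)

Row averages: I=1.25, II=6.45, III=1.475, IV=0.175, V=6.025
Highest average = 6.45 → II.
Column bests: θ=7.6, φ=9.3, ψ=9.8, ω=6.9.
I regrets: 1.4, 13.5, 8.4, 5.3 → max 13.5
II regrets: 0.0, 4.3, 3.5, 0.0 → max 4.3
III regrets: 5.7, 11.5, 4.4, 6.1 → max 11.5
IV regrets: 10.7, 5.1, 9.9, 7.2 → max 10.7
V regrets: 1.7, 0.0, 0.0, 7.8 → max 7.8
Smallest max regret = 4.3 → II.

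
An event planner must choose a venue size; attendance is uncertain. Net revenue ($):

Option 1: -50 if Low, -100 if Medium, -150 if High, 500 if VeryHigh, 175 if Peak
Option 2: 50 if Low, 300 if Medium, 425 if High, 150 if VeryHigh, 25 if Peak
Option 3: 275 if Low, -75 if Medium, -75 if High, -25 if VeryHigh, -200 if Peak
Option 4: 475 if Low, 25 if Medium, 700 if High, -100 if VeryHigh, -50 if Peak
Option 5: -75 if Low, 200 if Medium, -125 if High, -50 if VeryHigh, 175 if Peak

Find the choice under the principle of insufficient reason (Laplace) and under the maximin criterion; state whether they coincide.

Row averages: Option 1=75, Option 2=190, Option 3=-20, Option 4=210, Option 5=25
Highest average = 210 → Option 4.
Row minima: Option 1=-150, Option 2=25, Option 3=-200, Option 4=-100, Option 5=-125
Best worst-case = 25 → Option 2.

laplace → Option 4; maximin → Option 2 (disagree)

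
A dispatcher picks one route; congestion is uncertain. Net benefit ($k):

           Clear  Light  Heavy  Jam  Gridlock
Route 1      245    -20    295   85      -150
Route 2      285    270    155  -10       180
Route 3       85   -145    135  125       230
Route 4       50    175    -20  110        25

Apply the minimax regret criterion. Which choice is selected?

Route 2

Column bests: Clear=285, Light=270, Heavy=295, Jam=125, Gridlock=230.
Route 1 regrets: 40, 290, 0, 40, 380 → max 380
Route 2 regrets: 0, 0, 140, 135, 50 → max 140
Route 3 regrets: 200, 415, 160, 0, 0 → max 415
Route 4 regrets: 235, 95, 315, 15, 205 → max 315
Smallest max regret = 140 → Route 2.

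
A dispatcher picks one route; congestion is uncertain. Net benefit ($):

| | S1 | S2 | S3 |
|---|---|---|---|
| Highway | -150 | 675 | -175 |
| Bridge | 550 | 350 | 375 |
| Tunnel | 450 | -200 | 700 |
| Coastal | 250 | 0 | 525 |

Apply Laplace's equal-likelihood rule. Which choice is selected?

Row averages: Highway=350/3, Bridge=425, Tunnel=950/3, Coastal=775/3
Highest average = 425 → Bridge.

Bridge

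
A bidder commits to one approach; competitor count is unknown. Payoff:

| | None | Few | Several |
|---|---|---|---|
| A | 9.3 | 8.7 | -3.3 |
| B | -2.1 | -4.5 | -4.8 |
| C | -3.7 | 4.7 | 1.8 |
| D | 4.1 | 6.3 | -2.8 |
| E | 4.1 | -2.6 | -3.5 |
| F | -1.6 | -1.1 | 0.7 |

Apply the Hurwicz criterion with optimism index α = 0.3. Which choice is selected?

A

A: 0.3·9.3 + 0.7·(-3.3) = 0.48
B: 0.3·(-2.1) + 0.7·(-4.8) = -3.99
C: 0.3·4.7 + 0.7·(-3.7) = -1.18
D: 0.3·6.3 + 0.7·(-2.8) = -0.07
E: 0.3·4.1 + 0.7·(-3.5) = -1.22
F: 0.3·0.7 + 0.7·(-1.6) = -0.91
Highest Hurwicz score = 0.48 → A.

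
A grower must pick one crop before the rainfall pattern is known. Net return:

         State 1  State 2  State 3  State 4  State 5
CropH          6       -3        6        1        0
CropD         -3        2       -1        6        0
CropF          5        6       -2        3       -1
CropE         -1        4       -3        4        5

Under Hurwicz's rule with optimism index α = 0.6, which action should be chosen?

CropF

CropH: 0.6·6 + 0.4·(-3) = 2.4
CropD: 0.6·6 + 0.4·(-3) = 2.4
CropF: 0.6·6 + 0.4·(-2) = 2.8
CropE: 0.6·5 + 0.4·(-3) = 1.8
Highest Hurwicz score = 2.8 → CropF.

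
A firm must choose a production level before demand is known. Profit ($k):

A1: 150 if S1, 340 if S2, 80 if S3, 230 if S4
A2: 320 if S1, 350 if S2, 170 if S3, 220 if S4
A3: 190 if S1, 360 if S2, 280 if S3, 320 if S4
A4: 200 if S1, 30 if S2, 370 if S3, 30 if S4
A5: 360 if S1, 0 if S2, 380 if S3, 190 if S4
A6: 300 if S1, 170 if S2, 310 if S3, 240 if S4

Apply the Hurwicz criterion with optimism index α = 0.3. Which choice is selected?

A3

A1: 0.3·340 + 0.7·80 = 158
A2: 0.3·350 + 0.7·170 = 224
A3: 0.3·360 + 0.7·190 = 241
A4: 0.3·370 + 0.7·30 = 132
A5: 0.3·380 + 0.7·0 = 114
A6: 0.3·310 + 0.7·170 = 212
Highest Hurwicz score = 241 → A3.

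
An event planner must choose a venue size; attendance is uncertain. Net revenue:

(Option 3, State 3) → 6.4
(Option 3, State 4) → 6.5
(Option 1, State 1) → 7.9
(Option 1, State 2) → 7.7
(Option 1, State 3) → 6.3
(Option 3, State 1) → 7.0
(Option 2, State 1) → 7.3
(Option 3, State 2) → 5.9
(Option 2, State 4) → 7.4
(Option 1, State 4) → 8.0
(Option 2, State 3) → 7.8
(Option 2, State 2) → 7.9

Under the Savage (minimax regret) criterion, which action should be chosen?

Column bests: State 1=7.9, State 2=7.9, State 3=7.8, State 4=8.0.
Option 1 regrets: 0.0, 0.2, 1.5, 0.0 → max 1.5
Option 2 regrets: 0.6, 0.0, 0.0, 0.6 → max 0.6
Option 3 regrets: 0.9, 2.0, 1.4, 1.5 → max 2.0
Smallest max regret = 0.6 → Option 2.

Option 2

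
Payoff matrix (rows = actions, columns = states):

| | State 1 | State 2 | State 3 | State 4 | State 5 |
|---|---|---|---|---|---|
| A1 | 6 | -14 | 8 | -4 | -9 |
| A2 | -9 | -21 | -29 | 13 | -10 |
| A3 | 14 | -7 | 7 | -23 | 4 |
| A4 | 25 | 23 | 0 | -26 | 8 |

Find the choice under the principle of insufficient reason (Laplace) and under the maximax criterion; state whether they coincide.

laplace → A4; maximax → A4 (agree)

Row averages: A1=-2.6, A2=-11.2, A3=-1, A4=6
Highest average = 6 → A4.
Row maxima: A1=8, A2=13, A3=14, A4=25
Best best-case = 25 → A4.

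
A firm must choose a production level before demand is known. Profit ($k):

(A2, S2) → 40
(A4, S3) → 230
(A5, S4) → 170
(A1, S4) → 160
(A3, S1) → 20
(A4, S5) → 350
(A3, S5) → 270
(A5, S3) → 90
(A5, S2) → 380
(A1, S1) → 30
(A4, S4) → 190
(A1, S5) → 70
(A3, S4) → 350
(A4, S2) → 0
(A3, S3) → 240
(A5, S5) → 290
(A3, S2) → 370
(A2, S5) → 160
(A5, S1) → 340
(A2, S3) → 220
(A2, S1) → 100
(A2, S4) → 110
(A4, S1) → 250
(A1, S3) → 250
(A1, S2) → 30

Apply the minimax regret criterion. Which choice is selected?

A5

Column bests: S1=340, S2=380, S3=250, S4=350, S5=350.
A1 regrets: 310, 350, 0, 190, 280 → max 350
A2 regrets: 240, 340, 30, 240, 190 → max 340
A3 regrets: 320, 10, 10, 0, 80 → max 320
A4 regrets: 90, 380, 20, 160, 0 → max 380
A5 regrets: 0, 0, 160, 180, 60 → max 180
Smallest max regret = 180 → A5.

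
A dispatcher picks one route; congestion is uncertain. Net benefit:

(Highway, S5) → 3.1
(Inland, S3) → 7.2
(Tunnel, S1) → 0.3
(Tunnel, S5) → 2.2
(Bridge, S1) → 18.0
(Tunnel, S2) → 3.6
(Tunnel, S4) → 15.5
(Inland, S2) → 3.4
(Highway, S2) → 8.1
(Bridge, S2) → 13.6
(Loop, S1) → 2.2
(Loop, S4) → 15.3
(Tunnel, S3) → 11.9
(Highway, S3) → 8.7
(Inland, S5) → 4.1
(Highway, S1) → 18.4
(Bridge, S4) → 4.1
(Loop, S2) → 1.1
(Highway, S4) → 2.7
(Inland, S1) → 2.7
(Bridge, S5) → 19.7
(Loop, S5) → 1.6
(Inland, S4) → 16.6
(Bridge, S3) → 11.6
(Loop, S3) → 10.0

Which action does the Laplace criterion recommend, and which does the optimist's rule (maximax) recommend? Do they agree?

laplace → Bridge; maximax → Bridge (agree)

Row averages: Bridge=13.4, Tunnel=6.7, Loop=6.04, Highway=8.2, Inland=6.8
Highest average = 13.4 → Bridge.
Row maxima: Bridge=19.7, Tunnel=15.5, Loop=15.3, Highway=18.4, Inland=16.6
Best best-case = 19.7 → Bridge.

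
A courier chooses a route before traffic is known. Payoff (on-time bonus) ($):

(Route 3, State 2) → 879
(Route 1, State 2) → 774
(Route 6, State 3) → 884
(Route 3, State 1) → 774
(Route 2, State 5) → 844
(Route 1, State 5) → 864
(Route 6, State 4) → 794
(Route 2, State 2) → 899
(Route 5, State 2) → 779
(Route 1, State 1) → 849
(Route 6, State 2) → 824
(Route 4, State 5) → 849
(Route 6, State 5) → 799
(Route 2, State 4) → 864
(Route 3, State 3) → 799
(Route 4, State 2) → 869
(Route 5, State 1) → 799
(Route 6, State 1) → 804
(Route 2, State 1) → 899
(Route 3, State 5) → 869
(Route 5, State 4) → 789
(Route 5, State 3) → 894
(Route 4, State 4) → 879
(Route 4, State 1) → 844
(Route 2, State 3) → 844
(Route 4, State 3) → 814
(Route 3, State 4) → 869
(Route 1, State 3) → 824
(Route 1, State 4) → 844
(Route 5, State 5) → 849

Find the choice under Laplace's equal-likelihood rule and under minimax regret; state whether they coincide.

laplace → Route 2; minimax regret → Route 2 (agree)

Row averages: Route 1=831, Route 2=870, Route 3=838, Route 4=851, Route 5=822, Route 6=821
Highest average = 870 → Route 2.
Column bests: State 1=899, State 2=899, State 3=894, State 4=879, State 5=869.
Route 1 regrets: 50, 125, 70, 35, 5 → max 125
Route 2 regrets: 0, 0, 50, 15, 25 → max 50
Route 3 regrets: 125, 20, 95, 10, 0 → max 125
Route 4 regrets: 55, 30, 80, 0, 20 → max 80
Route 5 regrets: 100, 120, 0, 90, 20 → max 120
Route 6 regrets: 95, 75, 10, 85, 70 → max 95
Smallest max regret = 50 → Route 2.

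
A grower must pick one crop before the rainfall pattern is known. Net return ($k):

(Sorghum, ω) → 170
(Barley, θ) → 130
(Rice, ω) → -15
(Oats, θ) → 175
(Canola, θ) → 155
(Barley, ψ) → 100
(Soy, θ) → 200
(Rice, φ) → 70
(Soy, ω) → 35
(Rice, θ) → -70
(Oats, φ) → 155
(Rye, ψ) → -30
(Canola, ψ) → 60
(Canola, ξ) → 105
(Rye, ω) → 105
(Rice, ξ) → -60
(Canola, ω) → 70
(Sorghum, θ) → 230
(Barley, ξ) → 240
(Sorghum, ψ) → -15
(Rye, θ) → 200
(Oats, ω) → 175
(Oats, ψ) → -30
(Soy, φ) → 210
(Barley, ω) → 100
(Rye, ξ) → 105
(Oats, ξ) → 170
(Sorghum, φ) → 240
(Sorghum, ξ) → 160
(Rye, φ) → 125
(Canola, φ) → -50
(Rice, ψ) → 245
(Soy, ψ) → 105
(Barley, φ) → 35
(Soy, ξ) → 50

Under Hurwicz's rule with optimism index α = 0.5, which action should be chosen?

Soy: 0.5·210 + 0.5·35 = 122.5
Canola: 0.5·155 + 0.5·(-50) = 52.5
Sorghum: 0.5·240 + 0.5·(-15) = 112.5
Rice: 0.5·245 + 0.5·(-70) = 87.5
Oats: 0.5·175 + 0.5·(-30) = 72.5
Rye: 0.5·200 + 0.5·(-30) = 85
Barley: 0.5·240 + 0.5·35 = 137.5
Highest Hurwicz score = 137.5 → Barley.

Barley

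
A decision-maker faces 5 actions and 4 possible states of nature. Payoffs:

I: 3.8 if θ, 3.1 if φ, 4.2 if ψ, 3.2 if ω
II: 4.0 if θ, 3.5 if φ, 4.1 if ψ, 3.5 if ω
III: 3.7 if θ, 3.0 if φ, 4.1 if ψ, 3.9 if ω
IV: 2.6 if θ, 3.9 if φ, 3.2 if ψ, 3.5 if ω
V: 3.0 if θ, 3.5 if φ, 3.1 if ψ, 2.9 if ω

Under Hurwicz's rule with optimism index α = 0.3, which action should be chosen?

I: 0.3·4.2 + 0.7·3.1 = 3.43
II: 0.3·4.1 + 0.7·3.5 = 3.68
III: 0.3·4.1 + 0.7·3.0 = 3.33
IV: 0.3·3.9 + 0.7·2.6 = 2.99
V: 0.3·3.5 + 0.7·2.9 = 3.08
Highest Hurwicz score = 3.68 → II.

II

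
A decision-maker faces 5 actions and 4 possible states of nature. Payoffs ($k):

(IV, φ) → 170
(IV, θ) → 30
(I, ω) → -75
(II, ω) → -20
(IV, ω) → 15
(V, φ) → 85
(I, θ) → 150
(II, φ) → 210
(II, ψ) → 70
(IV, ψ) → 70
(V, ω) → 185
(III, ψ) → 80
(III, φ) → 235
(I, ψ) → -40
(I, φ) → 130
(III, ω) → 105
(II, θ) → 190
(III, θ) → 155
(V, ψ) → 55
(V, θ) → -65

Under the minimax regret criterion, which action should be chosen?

III

Column bests: θ=190, φ=235, ψ=80, ω=185.
I regrets: 40, 105, 120, 260 → max 260
II regrets: 0, 25, 10, 205 → max 205
III regrets: 35, 0, 0, 80 → max 80
IV regrets: 160, 65, 10, 170 → max 170
V regrets: 255, 150, 25, 0 → max 255
Smallest max regret = 80 → III.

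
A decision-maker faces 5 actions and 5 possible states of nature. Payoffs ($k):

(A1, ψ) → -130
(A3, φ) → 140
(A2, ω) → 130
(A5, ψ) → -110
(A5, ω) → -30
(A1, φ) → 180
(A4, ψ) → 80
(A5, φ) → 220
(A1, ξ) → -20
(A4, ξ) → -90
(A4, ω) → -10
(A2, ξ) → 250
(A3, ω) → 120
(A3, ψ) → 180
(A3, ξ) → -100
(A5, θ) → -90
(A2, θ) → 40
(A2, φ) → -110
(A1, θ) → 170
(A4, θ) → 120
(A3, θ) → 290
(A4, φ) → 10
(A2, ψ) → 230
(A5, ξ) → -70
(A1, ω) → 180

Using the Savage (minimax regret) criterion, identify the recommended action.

A2

Column bests: θ=290, φ=220, ψ=230, ω=180, ξ=250.
A1 regrets: 120, 40, 360, 0, 270 → max 360
A2 regrets: 250, 330, 0, 50, 0 → max 330
A3 regrets: 0, 80, 50, 60, 350 → max 350
A4 regrets: 170, 210, 150, 190, 340 → max 340
A5 regrets: 380, 0, 340, 210, 320 → max 380
Smallest max regret = 330 → A2.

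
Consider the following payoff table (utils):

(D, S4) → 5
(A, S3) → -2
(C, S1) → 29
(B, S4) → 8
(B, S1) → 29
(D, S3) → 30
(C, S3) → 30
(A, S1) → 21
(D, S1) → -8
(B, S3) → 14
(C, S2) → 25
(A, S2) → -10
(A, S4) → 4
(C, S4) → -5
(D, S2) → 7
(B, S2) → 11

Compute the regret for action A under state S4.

Best payoff under S4 is 8.
Regret = 8 − 4 = 4.

4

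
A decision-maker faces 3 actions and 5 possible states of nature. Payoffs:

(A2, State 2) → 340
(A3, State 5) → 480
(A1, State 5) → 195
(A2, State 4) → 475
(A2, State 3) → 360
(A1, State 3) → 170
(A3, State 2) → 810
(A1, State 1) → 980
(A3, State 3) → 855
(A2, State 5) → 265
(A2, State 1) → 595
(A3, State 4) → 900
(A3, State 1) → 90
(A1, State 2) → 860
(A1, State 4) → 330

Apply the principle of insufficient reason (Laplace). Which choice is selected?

A3

Row averages: A1=507, A2=407, A3=627
Highest average = 627 → A3.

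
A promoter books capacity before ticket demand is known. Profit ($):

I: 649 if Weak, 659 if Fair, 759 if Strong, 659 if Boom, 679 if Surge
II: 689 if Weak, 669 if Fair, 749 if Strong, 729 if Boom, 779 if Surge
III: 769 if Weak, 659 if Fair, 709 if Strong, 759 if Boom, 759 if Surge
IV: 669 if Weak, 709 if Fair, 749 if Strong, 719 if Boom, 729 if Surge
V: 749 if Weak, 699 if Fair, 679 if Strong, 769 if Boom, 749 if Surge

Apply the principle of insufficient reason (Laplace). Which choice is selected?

III

Row averages: I=681, II=723, III=731, IV=715, V=729
Highest average = 731 → III.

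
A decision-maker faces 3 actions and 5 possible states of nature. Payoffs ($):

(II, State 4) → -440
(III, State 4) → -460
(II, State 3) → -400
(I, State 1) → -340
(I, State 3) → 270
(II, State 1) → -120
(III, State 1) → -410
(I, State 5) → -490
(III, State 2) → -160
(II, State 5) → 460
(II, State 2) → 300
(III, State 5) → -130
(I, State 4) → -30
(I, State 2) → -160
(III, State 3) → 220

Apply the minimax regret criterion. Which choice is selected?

Column bests: State 1=-120, State 2=300, State 3=270, State 4=-30, State 5=460.
I regrets: 220, 460, 0, 0, 950 → max 950
II regrets: 0, 0, 670, 410, 0 → max 670
III regrets: 290, 460, 50, 430, 590 → max 590
Smallest max regret = 590 → III.

III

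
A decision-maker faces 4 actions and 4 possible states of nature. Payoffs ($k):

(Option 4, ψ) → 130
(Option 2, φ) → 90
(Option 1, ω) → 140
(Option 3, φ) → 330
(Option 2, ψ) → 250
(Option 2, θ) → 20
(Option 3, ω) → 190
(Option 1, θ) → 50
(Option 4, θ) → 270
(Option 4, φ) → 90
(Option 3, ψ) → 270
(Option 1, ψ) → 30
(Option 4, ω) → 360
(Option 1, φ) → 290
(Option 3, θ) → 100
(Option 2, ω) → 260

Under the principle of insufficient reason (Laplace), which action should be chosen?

Row averages: Option 1=127.5, Option 2=155, Option 3=222.5, Option 4=212.5
Highest average = 222.5 → Option 3.

Option 3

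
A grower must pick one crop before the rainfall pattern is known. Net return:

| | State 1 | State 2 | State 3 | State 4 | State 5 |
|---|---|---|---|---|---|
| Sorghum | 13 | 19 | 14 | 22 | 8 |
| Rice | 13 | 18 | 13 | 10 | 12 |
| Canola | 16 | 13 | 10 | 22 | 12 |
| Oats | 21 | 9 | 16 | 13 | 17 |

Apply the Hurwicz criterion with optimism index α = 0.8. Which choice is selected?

Sorghum: 0.8·22 + 0.2·8 = 19.2
Rice: 0.8·18 + 0.2·10 = 16.4
Canola: 0.8·22 + 0.2·10 = 19.6
Oats: 0.8·21 + 0.2·9 = 18.6
Highest Hurwicz score = 19.6 → Canola.

Canola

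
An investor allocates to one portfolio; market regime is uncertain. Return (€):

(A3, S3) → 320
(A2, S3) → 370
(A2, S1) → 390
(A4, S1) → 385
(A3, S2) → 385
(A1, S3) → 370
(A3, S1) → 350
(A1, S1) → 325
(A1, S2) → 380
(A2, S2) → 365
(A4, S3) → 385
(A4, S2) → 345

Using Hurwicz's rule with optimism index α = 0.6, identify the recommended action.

A1: 0.6·380 + 0.4·325 = 358
A2: 0.6·390 + 0.4·365 = 380
A3: 0.6·385 + 0.4·320 = 359
A4: 0.6·385 + 0.4·345 = 369
Highest Hurwicz score = 380 → A2.

A2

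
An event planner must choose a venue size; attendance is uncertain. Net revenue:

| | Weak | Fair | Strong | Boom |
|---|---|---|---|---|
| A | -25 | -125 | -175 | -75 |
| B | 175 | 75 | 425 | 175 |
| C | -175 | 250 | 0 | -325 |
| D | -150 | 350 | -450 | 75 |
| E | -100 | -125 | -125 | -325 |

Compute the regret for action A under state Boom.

250

Best payoff under Boom is 175.
Regret = 175 − (-75) = 250.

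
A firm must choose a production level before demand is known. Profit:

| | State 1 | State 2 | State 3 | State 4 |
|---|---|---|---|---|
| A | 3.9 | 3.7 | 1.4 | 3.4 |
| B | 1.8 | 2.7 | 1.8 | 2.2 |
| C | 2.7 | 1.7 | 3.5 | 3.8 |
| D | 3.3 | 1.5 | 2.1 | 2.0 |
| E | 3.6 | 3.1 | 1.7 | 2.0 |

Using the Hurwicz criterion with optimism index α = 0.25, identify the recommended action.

A: 0.25·3.9 + 0.75·1.4 = 2.025
B: 0.25·2.7 + 0.75·1.8 = 2.025
C: 0.25·3.8 + 0.75·1.7 = 2.225
D: 0.25·3.3 + 0.75·1.5 = 1.95
E: 0.25·3.6 + 0.75·1.7 = 2.175
Highest Hurwicz score = 2.225 → C.

C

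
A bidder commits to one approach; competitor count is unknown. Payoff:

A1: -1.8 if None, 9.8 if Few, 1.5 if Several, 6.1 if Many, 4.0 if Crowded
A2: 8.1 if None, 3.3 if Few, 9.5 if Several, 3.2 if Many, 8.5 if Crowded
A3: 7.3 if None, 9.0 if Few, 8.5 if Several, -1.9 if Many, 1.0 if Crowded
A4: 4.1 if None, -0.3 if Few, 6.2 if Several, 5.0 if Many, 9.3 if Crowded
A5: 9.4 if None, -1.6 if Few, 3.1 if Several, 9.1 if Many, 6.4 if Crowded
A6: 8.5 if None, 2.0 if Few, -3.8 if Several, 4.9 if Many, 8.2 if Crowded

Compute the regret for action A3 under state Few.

0.8

Best payoff under Few is 9.8.
Regret = 9.8 − 9.0 = 0.8.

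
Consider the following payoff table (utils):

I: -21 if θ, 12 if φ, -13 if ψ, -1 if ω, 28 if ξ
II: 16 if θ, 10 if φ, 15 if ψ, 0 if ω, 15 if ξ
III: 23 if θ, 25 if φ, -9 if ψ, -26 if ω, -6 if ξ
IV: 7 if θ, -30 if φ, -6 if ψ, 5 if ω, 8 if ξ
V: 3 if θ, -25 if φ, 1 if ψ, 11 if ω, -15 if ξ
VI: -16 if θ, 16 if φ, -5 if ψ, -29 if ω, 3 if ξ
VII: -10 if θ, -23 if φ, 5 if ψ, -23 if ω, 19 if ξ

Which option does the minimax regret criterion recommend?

II

Column bests: θ=23, φ=25, ψ=15, ω=11, ξ=28.
I regrets: 44, 13, 28, 12, 0 → max 44
II regrets: 7, 15, 0, 11, 13 → max 15
III regrets: 0, 0, 24, 37, 34 → max 37
IV regrets: 16, 55, 21, 6, 20 → max 55
V regrets: 20, 50, 14, 0, 43 → max 50
VI regrets: 39, 9, 20, 40, 25 → max 40
VII regrets: 33, 48, 10, 34, 9 → max 48
Smallest max regret = 15 → II.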